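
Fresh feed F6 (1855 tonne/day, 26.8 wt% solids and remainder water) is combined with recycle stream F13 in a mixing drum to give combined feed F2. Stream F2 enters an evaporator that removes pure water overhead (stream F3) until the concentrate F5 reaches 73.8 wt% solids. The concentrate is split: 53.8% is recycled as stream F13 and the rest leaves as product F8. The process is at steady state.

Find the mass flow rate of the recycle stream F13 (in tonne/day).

784.4 tonne/day

Overall solids balance (none leaves overhead): solids in fresh feed = solids in product, i.e. 1855×0.268 = (1−0.538)·F5·0.738.
F5 = 497.14/(0.738×0.462) = 1458.1 tonne/day.
Recycle F13 = 0.538×1458.1 = 784.45 tonne/day.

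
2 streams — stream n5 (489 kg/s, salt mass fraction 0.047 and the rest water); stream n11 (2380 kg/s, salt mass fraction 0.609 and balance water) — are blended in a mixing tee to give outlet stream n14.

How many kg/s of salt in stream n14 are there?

1472 kg/s

salt out = salt in = 489×0.047 + 2380×0.609 = 1472.4 kg/s.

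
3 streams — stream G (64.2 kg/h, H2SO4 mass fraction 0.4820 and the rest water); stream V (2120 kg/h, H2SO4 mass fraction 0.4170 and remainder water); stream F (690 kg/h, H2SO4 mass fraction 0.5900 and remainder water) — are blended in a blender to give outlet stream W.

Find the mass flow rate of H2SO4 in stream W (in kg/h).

1322 kg/h

H2SO4 out = H2SO4 in = 64.2×0.482 + 2120×0.417 + 690×0.590 = 1322.1 kg/h.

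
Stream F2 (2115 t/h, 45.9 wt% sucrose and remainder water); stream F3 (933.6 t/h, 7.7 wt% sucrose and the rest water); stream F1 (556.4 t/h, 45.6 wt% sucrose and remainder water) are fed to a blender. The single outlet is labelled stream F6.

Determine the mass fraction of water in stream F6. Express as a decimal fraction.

0.640

Total flow out = 2115 + 933.6 + 556.4 = 3605 t/h.
water in = 2115×0.541 + 933.6×0.923 + 556.4×0.544 = 2308.6 t/h.
water mass fraction in F6 = 2308.6/3605 = 0.640.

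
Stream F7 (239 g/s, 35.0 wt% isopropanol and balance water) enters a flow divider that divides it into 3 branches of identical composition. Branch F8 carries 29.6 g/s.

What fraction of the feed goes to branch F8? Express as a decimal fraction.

Fraction to F8 = 29.6/239 = 0.1238.

0.124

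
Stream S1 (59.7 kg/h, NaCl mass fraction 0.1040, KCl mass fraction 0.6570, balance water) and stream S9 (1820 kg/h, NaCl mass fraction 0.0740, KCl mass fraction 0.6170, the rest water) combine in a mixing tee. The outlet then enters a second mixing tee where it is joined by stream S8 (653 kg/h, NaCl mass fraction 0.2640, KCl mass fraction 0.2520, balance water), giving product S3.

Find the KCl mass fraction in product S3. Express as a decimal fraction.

Overall, product flow = 2532.7 kg/h.
KCl in = 59.7×0.657 + 1820×0.617 + 653×0.252 = 1326.7 kg/h.
KCl fraction in S3 = 0.5238.

0.5238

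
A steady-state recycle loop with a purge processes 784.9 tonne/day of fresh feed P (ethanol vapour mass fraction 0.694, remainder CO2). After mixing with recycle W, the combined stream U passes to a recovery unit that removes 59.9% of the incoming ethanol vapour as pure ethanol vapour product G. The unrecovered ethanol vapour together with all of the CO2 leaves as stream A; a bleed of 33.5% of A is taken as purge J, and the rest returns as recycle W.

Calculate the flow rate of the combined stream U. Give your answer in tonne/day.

1460 tonne/day

CO2 enters only via P and leaves only via the purge: 784.9×0.306 = 0.335×(CO2 in A), and the recovery unit passes all CO2, so CO2 in U = CO2 in A = 716.95 tonne/day.
ethanol vapour in U: m_A = 784.9×0.694 + (1−0.335)·(1−0.599)·m_A, so m_A = 544.72/0.7333 = 742.8 tonne/day.
U = 742.8 + 716.95 = 1459.8 tonne/day.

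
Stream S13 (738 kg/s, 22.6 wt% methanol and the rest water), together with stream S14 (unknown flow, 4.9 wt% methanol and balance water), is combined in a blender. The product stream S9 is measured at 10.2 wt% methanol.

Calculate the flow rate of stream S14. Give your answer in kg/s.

1727 kg/s

Let S14 be the unknown flow. Total out = 738 + S14.
methanol balance: 166.79 + 0.049·S14 = 0.102·(738 + S14)
(0.049 − 0.102)·S14 = 0.102×738 − 166.79 = -91.512
S14 = -91.512 / -0.053 = 1726.6 kg/s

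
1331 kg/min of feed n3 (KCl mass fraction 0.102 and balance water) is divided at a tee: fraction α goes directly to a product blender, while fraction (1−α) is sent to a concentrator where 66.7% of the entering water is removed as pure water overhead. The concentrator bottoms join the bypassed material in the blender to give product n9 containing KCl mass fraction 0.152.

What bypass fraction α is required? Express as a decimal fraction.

All 1331×0.102 = 135.76 kg/min of KCl reaches n9, so n9 = 135.76/0.152 = 893.17 kg/min and vapour = 437.83 kg/min.
The evaporator receives (1−α)·1331 of feed at 0.898 water and removes 0.667 of that water:
0.667×0.898×(1−α)×1331 = 437.83
(1−α) = 437.83/797.22 = 0.5492;  α = 0.4508.

0.451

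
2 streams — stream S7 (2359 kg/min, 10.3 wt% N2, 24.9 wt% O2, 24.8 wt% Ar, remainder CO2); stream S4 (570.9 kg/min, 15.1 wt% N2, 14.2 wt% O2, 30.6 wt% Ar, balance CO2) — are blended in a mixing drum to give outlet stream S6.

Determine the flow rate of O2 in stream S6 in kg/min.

O2 out = O2 in = 2359×0.249 + 570.9×0.142 = 668.46 kg/min.

668.5 kg/min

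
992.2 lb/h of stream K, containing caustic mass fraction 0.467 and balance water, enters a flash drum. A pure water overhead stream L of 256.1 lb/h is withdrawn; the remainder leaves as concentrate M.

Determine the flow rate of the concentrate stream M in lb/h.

736.1 lb/h

Concentrate = 992.2 − 256.1 = 736.1 lb/h.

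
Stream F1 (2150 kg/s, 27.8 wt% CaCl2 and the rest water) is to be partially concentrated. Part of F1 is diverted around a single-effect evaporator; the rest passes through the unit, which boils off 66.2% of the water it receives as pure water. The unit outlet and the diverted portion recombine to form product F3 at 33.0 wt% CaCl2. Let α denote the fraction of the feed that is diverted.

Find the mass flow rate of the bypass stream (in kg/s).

All 2150×0.278 = 597.7 kg/s of CaCl2 reaches F3, so F3 = 597.7/0.330 = 1811.2 kg/s and vapour = 338.79 kg/s.
The evaporator receives (1−α)·2150 of feed at 0.722 water and removes 0.662 of that water:
0.662×0.722×(1−α)×2150 = 338.79
(1−α) = 338.79/1027.6 = 0.3297;  α = 0.6703.
Bypass flow = 0.6703×2150 = 1441.2 kg/s.

1441 kg/s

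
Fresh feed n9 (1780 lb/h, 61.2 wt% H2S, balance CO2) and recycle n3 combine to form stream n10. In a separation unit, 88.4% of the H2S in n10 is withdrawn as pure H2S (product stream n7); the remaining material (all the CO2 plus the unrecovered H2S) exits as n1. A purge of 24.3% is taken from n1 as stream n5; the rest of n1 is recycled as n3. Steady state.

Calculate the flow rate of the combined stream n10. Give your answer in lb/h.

CO2 enters only via n9 and leaves only via the purge: 1780×0.388 = 0.243×(CO2 in n1), and the separation unit passes all CO2, so CO2 in n10 = CO2 in n1 = 2842.1 lb/h.
H2S in n10: m_A = 1780×0.612 + (1−0.243)·(1−0.884)·m_A, so m_A = 1089.4/0.9122 = 1194.2 lb/h.
n10 = 1194.2 + 2842.1 = 4036.4 lb/h.

4036 lb/h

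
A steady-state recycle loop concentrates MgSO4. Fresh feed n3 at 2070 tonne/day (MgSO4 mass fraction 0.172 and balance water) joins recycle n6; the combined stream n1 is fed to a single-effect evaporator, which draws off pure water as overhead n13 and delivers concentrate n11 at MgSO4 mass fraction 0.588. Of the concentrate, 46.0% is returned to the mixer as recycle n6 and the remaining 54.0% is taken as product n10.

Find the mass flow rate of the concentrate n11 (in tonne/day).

Overall MgSO4 balance (none leaves overhead): MgSO4 in fresh feed = MgSO4 in product, i.e. 2070×0.172 = (1−0.460)·n11·0.588.
n11 = 356.04/(0.588×0.540) = 1121.3 tonne/day.

1121 tonne/day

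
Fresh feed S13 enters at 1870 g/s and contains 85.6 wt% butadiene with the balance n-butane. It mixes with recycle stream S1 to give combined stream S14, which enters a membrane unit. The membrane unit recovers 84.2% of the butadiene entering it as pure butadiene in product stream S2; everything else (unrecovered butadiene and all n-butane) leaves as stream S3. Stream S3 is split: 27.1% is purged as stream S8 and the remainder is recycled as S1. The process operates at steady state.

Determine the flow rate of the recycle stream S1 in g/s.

932.7 g/s

n-butane enters only via S13 and leaves only via the purge: 1870×0.144 = 0.271×(n-butane in S3), and the membrane unit passes all n-butane, so n-butane in S14 = n-butane in S3 = 993.65 g/s.
butadiene in S14: m_A = 1870×0.856 + (1−0.271)·(1−0.842)·m_A, so m_A = 1600.7/0.8848 = 1809.1 g/s.
S3 = (1−0.842)×1809.1 + 993.65 = 1279.5 g/s.
Recycle S1 = (1−0.271)×1279.5 = 932.75 g/s.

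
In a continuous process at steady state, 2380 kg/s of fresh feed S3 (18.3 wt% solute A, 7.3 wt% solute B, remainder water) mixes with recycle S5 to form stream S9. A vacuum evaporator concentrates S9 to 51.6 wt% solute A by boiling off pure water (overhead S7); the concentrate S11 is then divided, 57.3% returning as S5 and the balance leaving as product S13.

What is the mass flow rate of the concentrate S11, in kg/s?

1977 kg/s

Overall solute A balance (none leaves overhead): solute A in fresh feed = solute A in product, i.e. 2380×0.183 = (1−0.573)·S11·0.516.
S11 = 435.54/(0.516×0.427) = 1976.7 kg/s.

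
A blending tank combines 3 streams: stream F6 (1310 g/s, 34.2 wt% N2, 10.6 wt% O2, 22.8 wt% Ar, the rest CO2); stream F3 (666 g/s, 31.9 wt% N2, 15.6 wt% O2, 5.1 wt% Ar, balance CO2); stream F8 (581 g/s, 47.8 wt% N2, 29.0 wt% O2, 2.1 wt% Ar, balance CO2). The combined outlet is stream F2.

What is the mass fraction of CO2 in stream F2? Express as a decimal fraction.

0.337

Total flow out = 1310 + 666 + 581 = 2557 g/s.
CO2 in = 1310×0.324 + 666×0.474 + 581×0.211 = 862.71 g/s.
CO2 mass fraction in F2 = 862.71/2557 = 0.337.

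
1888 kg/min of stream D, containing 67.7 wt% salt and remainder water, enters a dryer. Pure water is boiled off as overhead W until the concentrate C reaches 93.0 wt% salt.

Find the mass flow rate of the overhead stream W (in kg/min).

salt is conserved: 1888×0.677 = 1278.2 kg/min all reports to the concentrate.
Concentrate = 1278.2/(target fraction) = 1374.4 kg/min.
Overhead = 1888 − 1374.4 = 513.62 kg/min.

513.6 kg/min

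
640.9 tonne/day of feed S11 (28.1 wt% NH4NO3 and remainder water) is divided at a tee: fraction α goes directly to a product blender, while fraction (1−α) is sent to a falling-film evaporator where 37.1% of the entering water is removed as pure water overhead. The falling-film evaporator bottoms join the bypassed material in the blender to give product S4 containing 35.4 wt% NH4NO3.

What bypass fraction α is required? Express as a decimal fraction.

All 640.9×0.281 = 180.09 tonne/day of NH4NO3 reaches S4, so S4 = 180.09/0.354 = 508.74 tonne/day and vapour = 132.16 tonne/day.
The evaporator receives (1−α)·640.9 of feed at 0.719 water and removes 0.371 of that water:
0.371×0.719×(1−α)×640.9 = 132.16
(1−α) = 132.16/170.96 = 0.7731;  α = 0.2269.

0.227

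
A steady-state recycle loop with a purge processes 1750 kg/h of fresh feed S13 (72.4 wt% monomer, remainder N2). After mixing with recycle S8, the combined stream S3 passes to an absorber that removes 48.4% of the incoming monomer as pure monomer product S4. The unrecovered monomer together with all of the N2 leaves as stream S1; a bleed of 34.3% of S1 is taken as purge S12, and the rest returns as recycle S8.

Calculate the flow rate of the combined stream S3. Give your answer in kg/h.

N2 enters only via S13 and leaves only via the purge: 1750×0.276 = 0.343×(N2 in S1), and the absorber passes all N2, so N2 in S3 = N2 in S1 = 1408.2 kg/h.
monomer in S3: m_A = 1750×0.724 + (1−0.343)·(1−0.484)·m_A, so m_A = 1267/0.6610 = 1916.8 kg/h.
S3 = 1916.8 + 1408.2 = 3325 kg/h.

3325 kg/h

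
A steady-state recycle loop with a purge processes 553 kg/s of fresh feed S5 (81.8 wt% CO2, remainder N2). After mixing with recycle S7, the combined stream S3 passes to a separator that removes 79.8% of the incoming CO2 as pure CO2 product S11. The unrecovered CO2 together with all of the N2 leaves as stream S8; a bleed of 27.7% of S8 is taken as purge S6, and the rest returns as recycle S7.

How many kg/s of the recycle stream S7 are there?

N2 enters only via S5 and leaves only via the purge: 553×0.182 = 0.277×(N2 in S8), and the separator passes all N2, so N2 in S3 = N2 in S8 = 363.34 kg/s.
CO2 in S3: m_A = 553×0.818 + (1−0.277)·(1−0.798)·m_A, so m_A = 452.35/0.8540 = 529.72 kg/s.
S8 = (1−0.798)×529.72 + 363.34 = 470.35 kg/s.
Recycle S7 = (1−0.277)×470.35 = 340.06 kg/s.

340.1 kg/s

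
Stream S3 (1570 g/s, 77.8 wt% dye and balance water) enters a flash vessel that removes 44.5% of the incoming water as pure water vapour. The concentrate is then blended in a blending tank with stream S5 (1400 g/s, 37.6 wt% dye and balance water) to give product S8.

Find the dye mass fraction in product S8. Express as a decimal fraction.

Vapour removed = 0.445×0.222×1570 = 155.1 g/s; concentrate = 1414.9 g/s.
dye reaching the mixer = 1221.5 (from concentrate) + 1400×0.376 = 1747.9 g/s.
Product flow = 1414.9 + 1400 = 2814.9 g/s; dye fraction = 0.621.

0.621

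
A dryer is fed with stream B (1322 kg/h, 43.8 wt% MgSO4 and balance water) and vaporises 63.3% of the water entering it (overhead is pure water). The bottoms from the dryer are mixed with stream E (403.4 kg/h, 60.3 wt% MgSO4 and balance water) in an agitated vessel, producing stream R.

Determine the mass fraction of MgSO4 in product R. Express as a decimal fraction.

Vapour removed = 0.633×0.562×1322 = 470.3 kg/h; concentrate = 851.7 kg/h.
MgSO4 reaching the mixer = 579.04 (from concentrate) + 403.4×0.603 = 822.29 kg/h.
Product flow = 851.7 + 403.4 = 1255.1 kg/h; MgSO4 fraction = 0.655.

0.655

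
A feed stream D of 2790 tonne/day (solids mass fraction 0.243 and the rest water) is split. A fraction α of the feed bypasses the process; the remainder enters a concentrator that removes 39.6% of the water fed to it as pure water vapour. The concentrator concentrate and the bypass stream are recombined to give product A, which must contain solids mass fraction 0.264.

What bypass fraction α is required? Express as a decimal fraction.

All 2790×0.243 = 677.97 tonne/day of solids reaches A, so A = 677.97/0.264 = 2568.1 tonne/day and vapour = 221.93 tonne/day.
The evaporator receives (1−α)·2790 of feed at 0.757 water and removes 0.396 of that water:
0.396×0.757×(1−α)×2790 = 221.93
(1−α) = 221.93/836.36 = 0.2654;  α = 0.7346.

0.735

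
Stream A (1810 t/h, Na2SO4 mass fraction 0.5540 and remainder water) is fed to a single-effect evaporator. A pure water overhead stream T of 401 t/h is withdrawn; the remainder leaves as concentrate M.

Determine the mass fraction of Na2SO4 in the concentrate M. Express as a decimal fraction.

0.7117

Na2SO4 is not removed: 1810×0.554 = 1002.7 t/h of Na2SO4 enters M.
Concentrate = 1810 − 401 = 1409 t/h.
Mass fraction = 1002.7/1409 = 0.7117.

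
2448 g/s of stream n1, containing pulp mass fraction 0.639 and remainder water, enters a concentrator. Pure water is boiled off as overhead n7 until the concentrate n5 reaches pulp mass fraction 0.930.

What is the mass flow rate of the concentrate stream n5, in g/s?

1682 g/s

pulp is conserved: 2448×0.639 = 1564.3 g/s all reports to the concentrate.
Concentrate = 1564.3/(target fraction) = 1682 g/s.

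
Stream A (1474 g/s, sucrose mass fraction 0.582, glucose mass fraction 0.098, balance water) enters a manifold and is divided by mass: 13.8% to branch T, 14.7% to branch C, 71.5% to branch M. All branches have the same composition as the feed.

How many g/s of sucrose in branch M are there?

Branch M total = 0.715×1474 = 1053.9 g/s.
sucrose in M = 0.582×1053.9 = 613.38 g/s.

613.4 g/s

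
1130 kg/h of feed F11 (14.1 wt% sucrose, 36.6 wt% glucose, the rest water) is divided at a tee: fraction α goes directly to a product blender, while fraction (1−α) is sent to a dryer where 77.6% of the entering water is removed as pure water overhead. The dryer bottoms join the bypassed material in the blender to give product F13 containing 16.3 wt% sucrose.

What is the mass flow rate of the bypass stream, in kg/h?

731.3 kg/h

All 1130×0.141 = 159.33 kg/h of sucrose reaches F13, so F13 = 159.33/0.163 = 977.48 kg/h and vapour = 152.52 kg/h.
The evaporator receives (1−α)·1130 of feed at 0.493 water and removes 0.776 of that water:
0.776×0.493×(1−α)×1130 = 152.52
(1−α) = 152.52/432.3 = 0.3528;  α = 0.6472.
Bypass flow = 0.6472×1130 = 731.34 kg/h.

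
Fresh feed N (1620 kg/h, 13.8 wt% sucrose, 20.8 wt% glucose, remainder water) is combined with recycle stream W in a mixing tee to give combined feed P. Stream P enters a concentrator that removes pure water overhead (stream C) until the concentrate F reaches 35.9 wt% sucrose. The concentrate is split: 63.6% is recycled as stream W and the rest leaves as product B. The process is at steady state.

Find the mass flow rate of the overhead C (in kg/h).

Overall sucrose balance (none leaves overhead): sucrose in fresh feed = sucrose in product, i.e. 1620×0.138 = (1−0.636)·F·0.359.
F = 223.56/(0.359×0.364) = 1710.8 kg/h.
Recycle W = 0.636×1710.8 = 1088.1 kg/h.
Combined feed P = 1620 + 1088.1 = 2708.1 kg/h.
Overhead C = P − F = 2708.1 − 1710.8 = 997.27 kg/h.

997.3 kg/h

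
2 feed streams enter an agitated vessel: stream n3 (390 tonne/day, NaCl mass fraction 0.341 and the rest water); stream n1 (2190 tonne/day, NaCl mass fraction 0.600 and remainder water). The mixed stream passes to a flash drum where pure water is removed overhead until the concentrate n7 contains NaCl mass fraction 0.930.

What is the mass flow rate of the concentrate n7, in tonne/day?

1556 tonne/day

NaCl entering = 390×0.341 + 2190×0.600 = 1447 tonne/day.
All NaCl reports to n7, so n7 = 1447/0.930 = 1555.9 tonne/day.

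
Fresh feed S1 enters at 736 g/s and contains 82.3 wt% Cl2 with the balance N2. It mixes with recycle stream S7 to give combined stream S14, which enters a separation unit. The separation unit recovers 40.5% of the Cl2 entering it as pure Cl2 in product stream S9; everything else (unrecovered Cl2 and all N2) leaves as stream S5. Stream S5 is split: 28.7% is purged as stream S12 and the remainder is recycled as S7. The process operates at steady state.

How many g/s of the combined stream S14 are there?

1506 g/s

N2 enters only via S1 and leaves only via the purge: 736×0.177 = 0.287×(N2 in S5), and the separation unit passes all N2, so N2 in S14 = N2 in S5 = 453.91 g/s.
Cl2 in S14: m_A = 736×0.823 + (1−0.287)·(1−0.405)·m_A, so m_A = 605.73/0.5758 = 1052 g/s.
S14 = 1052 + 453.91 = 1505.9 g/s.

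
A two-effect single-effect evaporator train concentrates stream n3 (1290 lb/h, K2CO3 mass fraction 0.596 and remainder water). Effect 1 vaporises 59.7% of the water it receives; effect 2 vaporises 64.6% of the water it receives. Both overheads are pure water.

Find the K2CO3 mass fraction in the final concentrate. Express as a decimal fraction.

0.912

water in feed = 1290×0.404 = 521.16 lb/h.
After stage 1: water left = (1−0.597)×521.16 = 210.03; stream total = 978.87 lb/h.
After stage 2: water left = (1−0.646)×210.03 = 74.35; final concentrate = 843.19 lb/h.
K2CO3 fraction = 768.84/843.19 = 0.912.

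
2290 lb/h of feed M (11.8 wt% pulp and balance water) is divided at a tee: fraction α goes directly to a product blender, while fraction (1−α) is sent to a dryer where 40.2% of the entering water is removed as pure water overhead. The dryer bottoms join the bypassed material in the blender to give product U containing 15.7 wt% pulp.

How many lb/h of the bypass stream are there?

All 2290×0.118 = 270.22 lb/h of pulp reaches U, so U = 270.22/0.157 = 1721.1 lb/h and vapour = 568.85 lb/h.
The evaporator receives (1−α)·2290 of feed at 0.882 water and removes 0.402 of that water:
0.402×0.882×(1−α)×2290 = 568.85
(1−α) = 568.85/811.95 = 0.7006;  α = 0.2994.
Bypass flow = 0.2994×2290 = 685.63 lb/h.

685.6 lb/h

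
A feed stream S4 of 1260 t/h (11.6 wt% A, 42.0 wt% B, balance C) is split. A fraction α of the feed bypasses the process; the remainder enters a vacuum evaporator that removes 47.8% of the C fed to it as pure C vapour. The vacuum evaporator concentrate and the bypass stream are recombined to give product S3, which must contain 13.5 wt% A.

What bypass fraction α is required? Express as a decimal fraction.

All 1260×0.116 = 146.16 t/h of A reaches S3, so S3 = 146.16/0.135 = 1082.7 t/h and vapour = 177.33 t/h.
The evaporator receives (1−α)·1260 of feed at 0.464 C and removes 0.478 of that C:
0.478×0.464×(1−α)×1260 = 177.33
(1−α) = 177.33/279.46 = 0.6346;  α = 0.3654.

0.365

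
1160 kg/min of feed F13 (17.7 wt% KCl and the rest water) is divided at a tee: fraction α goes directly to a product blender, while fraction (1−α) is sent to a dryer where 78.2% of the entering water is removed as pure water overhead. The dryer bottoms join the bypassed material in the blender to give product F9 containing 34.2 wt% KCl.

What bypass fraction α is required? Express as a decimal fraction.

All 1160×0.177 = 205.32 kg/min of KCl reaches F9, so F9 = 205.32/0.342 = 600.35 kg/min and vapour = 559.65 kg/min.
The evaporator receives (1−α)·1160 of feed at 0.823 water and removes 0.782 of that water:
0.782×0.823×(1−α)×1160 = 559.65
(1−α) = 559.65/746.56 = 0.7496;  α = 0.2504.

0.250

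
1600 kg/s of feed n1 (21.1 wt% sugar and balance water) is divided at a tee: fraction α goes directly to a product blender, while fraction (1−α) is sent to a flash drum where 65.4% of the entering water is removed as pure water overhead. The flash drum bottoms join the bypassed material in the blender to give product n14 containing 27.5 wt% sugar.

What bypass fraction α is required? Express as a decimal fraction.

All 1600×0.211 = 337.6 kg/s of sugar reaches n14, so n14 = 337.6/0.275 = 1227.6 kg/s and vapour = 372.36 kg/s.
The evaporator receives (1−α)·1600 of feed at 0.789 water and removes 0.654 of that water:
0.654×0.789×(1−α)×1600 = 372.36
(1−α) = 372.36/825.61 = 0.4510;  α = 0.5490.

0.549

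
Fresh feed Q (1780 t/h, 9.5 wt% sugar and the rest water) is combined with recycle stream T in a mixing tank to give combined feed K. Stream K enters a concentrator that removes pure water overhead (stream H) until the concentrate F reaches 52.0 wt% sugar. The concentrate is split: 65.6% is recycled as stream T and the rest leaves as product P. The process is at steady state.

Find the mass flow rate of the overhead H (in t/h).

1455 t/h

Overall sugar balance (none leaves overhead): sugar in fresh feed = sugar in product, i.e. 1780×0.095 = (1−0.656)·F·0.520.
F = 169.1/(0.520×0.344) = 945.33 t/h.
Recycle T = 0.656×945.33 = 620.13 t/h.
Combined feed K = 1780 + 620.13 = 2400.1 t/h.
Overhead H = K − F = 2400.1 − 945.33 = 1454.8 t/h.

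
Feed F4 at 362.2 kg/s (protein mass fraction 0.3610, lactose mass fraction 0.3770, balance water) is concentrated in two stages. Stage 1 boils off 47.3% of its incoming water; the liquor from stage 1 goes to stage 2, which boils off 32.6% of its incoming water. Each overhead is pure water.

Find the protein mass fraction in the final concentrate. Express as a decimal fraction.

0.4344

water in feed = 362.2×0.262 = 94.896 kg/s.
After stage 1: water left = (1−0.473)×94.896 = 50.01; stream total = 317.31 kg/s.
After stage 2: water left = (1−0.326)×50.01 = 33.707; final concentrate = 301.01 kg/s.
protein fraction = 130.75/301.01 = 0.4344.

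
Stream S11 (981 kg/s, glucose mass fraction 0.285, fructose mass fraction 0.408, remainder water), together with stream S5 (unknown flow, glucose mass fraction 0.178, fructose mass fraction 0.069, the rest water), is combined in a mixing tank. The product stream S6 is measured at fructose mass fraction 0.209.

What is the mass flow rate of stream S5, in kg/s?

1394 kg/s

Let S5 be the unknown flow. Total out = 981 + S5.
fructose balance: 400.25 + 0.069·S5 = 0.209·(981 + S5)
(0.069 − 0.209)·S5 = 0.209×981 − 400.25 = -195.22
S5 = -195.22 / -0.140 = 1394.4 kg/s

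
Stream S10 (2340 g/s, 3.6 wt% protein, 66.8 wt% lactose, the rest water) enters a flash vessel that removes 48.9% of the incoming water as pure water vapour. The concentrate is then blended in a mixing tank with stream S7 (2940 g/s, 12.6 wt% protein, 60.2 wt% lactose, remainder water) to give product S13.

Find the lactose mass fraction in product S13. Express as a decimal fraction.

0.675

Vapour removed = 0.489×0.296×2340 = 338.7 g/s; concentrate = 2001.3 g/s.
lactose reaching the mixer = 1563.1 (from concentrate) + 2940×0.602 = 3333 g/s.
Product flow = 2001.3 + 2940 = 4941.3 g/s; lactose fraction = 0.675.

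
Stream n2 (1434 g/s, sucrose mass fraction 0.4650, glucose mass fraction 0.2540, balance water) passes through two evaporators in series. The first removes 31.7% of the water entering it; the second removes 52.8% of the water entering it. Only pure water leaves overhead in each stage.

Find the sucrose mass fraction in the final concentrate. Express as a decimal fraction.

0.5744

water in feed = 1434×0.281 = 402.95 g/s.
After stage 1: water left = (1−0.317)×402.95 = 275.22; stream total = 1306.3 g/s.
After stage 2: water left = (1−0.528)×275.22 = 129.9; final concentrate = 1160.9 g/s.
sucrose fraction = 666.81/1160.9 = 0.5744.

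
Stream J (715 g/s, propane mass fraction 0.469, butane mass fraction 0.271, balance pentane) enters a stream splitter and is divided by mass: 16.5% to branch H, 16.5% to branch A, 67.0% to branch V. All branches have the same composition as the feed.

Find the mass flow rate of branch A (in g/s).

Branch A flow = 0.165×715 = 117.98 g/s.

118 g/s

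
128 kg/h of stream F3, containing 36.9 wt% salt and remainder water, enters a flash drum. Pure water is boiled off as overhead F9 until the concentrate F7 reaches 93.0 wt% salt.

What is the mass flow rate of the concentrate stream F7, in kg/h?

50.79 kg/h

salt is conserved: 128×0.369 = 47.232 kg/h all reports to the concentrate.
Concentrate = 47.232/(target fraction) = 50.787 kg/h.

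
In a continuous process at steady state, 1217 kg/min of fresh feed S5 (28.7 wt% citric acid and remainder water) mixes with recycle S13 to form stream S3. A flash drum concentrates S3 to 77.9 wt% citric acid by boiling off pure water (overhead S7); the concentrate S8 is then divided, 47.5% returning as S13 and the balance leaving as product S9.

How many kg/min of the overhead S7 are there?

768.6 kg/min

Overall citric acid balance (none leaves overhead): citric acid in fresh feed = citric acid in product, i.e. 1217×0.287 = (1−0.475)·S8·0.779.
S8 = 349.28/(0.779×0.525) = 854.04 kg/min.
Recycle S13 = 0.475×854.04 = 405.67 kg/min.
Combined feed S3 = 1217 + 405.67 = 1622.7 kg/min.
Overhead S7 = S3 − S8 = 1622.7 − 854.04 = 768.63 kg/min.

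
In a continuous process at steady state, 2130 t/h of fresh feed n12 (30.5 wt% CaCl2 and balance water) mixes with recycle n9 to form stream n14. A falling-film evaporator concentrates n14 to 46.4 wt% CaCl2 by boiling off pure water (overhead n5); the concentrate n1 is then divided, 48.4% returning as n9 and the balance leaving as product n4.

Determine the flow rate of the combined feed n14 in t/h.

Overall CaCl2 balance (none leaves overhead): CaCl2 in fresh feed = CaCl2 in product, i.e. 2130×0.305 = (1−0.484)·n1·0.464.
n1 = 649.65/(0.464×0.516) = 2713.4 t/h.
Recycle n9 = 0.484×2713.4 = 1313.3 t/h.
Combined feed n14 = 2130 + 1313.3 = 3443.3 t/h.

3443 t/h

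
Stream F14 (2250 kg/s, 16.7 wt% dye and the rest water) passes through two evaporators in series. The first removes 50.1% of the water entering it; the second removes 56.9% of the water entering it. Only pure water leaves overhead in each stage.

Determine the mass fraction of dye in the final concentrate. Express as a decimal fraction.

water in feed = 2250×0.833 = 1874.2 kg/s.
After stage 1: water left = (1−0.501)×1874.2 = 935.25; stream total = 1311 kg/s.
After stage 2: water left = (1−0.569)×935.25 = 403.09; final concentrate = 778.84 kg/s.
dye fraction = 375.75/778.84 = 0.4824.

0.4824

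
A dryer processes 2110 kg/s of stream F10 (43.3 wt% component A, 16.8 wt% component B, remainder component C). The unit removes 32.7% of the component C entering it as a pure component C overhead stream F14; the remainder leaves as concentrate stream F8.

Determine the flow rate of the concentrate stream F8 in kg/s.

1835 kg/s

component C entering = 2110×0.399 = 841.89 kg/s; overhead removed = 0.327×841.89 = 275.3 kg/s.
Concentrate = 2110 − 275.3 = 1834.7 kg/s.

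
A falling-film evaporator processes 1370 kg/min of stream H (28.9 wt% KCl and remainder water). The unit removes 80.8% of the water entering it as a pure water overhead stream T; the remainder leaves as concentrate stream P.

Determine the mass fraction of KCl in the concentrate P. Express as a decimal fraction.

KCl is not removed: 1370×0.289 = 395.93 kg/min of KCl enters P.
water entering = 1370×0.711 = 974.07 kg/min; overhead removed = 0.808×974.07 = 787.05 kg/min.
Concentrate = 1370 − 787.05 = 582.95 kg/min.
Mass fraction = 395.93/582.95 = 0.679.

0.679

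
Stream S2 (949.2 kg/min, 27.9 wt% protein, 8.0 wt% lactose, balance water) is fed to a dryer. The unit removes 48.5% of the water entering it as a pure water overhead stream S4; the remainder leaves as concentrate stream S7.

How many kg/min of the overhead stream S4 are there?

295.1 kg/min

water entering = 949.2×0.641 = 608.44 kg/min; overhead removed = 0.485×608.44 = 295.09 kg/min.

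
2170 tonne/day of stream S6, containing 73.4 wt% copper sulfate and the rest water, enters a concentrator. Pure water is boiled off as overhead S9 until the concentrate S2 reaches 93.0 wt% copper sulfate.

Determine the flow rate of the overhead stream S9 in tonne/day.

457.3 tonne/day

copper sulfate is conserved: 2170×0.734 = 1592.8 tonne/day all reports to the concentrate.
Concentrate = 1592.8/(target fraction) = 1712.7 tonne/day.
Overhead = 2170 − 1712.7 = 457.33 tonne/day.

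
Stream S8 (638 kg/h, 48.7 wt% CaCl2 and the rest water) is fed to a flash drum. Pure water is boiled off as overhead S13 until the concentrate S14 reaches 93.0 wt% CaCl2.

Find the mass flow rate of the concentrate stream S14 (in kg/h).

334.1 kg/h

CaCl2 is conserved: 638×0.487 = 310.71 kg/h all reports to the concentrate.
Concentrate = 310.71/(target fraction) = 334.09 kg/h.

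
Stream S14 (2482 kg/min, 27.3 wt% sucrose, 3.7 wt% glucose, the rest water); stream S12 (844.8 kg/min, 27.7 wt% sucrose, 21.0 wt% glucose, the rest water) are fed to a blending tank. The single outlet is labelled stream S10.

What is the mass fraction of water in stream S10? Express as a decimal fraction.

0.645

Total flow out = 2482 + 844.8 = 3326.8 kg/min.
water in = 2482×0.690 + 844.8×0.513 = 2146 kg/min.
water mass fraction in S10 = 2146/3326.8 = 0.645.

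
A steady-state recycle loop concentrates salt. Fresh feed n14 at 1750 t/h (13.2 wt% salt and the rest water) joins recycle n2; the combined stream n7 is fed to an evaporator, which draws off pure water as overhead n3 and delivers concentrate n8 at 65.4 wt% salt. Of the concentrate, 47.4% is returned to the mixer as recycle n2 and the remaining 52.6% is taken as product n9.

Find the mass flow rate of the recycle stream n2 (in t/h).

Overall salt balance (none leaves overhead): salt in fresh feed = salt in product, i.e. 1750×0.132 = (1−0.474)·n8·0.654.
n8 = 231/(0.654×0.526) = 671.5 t/h.
Recycle n2 = 0.474×671.5 = 318.29 t/h.

318.3 t/h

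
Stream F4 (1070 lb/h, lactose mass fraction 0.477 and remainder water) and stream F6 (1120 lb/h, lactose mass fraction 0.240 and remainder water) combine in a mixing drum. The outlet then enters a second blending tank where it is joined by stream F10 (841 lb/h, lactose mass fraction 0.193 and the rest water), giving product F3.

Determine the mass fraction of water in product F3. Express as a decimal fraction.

0.689

Overall, product flow = 3031 lb/h.
water in = 1070×0.523 + 1120×0.760 + 841×0.807 = 2089.5 lb/h.
water fraction in F3 = 0.689.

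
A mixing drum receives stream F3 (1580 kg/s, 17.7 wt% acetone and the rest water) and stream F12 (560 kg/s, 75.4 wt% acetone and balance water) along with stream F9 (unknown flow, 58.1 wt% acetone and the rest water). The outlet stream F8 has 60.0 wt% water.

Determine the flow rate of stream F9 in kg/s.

851.4 kg/s

Let F9 be the unknown flow. Total out = 2140 + F9.
water balance: 1438.1 + 0.419·F9 = 0.600·(2140 + F9)
(0.419 − 0.600)·F9 = 0.600×2140 − 1438.1 = -154.1
F9 = -154.1 / -0.181 = 851.38 kg/s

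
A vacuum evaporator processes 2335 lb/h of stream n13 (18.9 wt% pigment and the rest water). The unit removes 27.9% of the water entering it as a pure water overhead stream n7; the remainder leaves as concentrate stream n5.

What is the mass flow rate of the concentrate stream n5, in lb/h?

1807 lb/h

water entering = 2335×0.811 = 1893.7 lb/h; overhead removed = 0.279×1893.7 = 528.34 lb/h.
Concentrate = 2335 − 528.34 = 1806.7 lb/h.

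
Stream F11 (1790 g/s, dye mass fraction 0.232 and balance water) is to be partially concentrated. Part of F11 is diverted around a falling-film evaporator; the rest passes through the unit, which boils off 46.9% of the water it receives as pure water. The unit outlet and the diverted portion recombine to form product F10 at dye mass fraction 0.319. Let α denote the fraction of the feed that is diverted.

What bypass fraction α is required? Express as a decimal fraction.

All 1790×0.232 = 415.28 g/s of dye reaches F10, so F10 = 415.28/0.319 = 1301.8 g/s and vapour = 488.18 g/s.
The evaporator receives (1−α)·1790 of feed at 0.768 water and removes 0.469 of that water:
0.469×0.768×(1−α)×1790 = 488.18
(1−α) = 488.18/644.74 = 0.7572;  α = 0.2428.

0.243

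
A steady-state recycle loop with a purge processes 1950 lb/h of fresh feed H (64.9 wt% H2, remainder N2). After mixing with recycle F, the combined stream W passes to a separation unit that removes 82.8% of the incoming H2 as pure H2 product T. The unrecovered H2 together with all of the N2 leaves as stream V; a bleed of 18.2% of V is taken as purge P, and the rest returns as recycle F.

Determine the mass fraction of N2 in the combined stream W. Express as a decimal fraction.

N2 enters only via H and leaves only via the purge: 1950×0.351 = 0.182×(N2 in V), and the separation unit passes all N2, so N2 in W = N2 in V = 3760.7 lb/h.
H2 in W: m_A = 1950×0.649 + (1−0.182)·(1−0.828)·m_A, so m_A = 1265.5/0.8593 = 1472.8 lb/h.
W = 1472.8 + 3760.7 = 5233.5 lb/h.
N2 fraction in W = 3760.7/5233.5 = 0.7186.

0.7186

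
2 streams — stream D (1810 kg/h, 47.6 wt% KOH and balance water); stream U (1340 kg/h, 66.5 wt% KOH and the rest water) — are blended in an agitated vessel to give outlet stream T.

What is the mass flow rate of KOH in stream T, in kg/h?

KOH out = KOH in = 1810×0.476 + 1340×0.665 = 1752.7 kg/h.

1753 kg/h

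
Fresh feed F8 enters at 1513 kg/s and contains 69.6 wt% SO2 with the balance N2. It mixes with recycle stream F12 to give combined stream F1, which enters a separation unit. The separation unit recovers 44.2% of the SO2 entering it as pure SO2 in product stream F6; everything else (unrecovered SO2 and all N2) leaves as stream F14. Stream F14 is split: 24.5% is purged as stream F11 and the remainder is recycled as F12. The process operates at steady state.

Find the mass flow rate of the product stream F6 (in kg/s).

804.3 kg/s

SO2 in F1: m_A = 1513×0.696 + (1−0.245)·(1−0.442)·m_A, so m_A = 1053/0.5787 = 1819.6 kg/s.
Product F6 = 0.442×1819.6 = 804.28 kg/s.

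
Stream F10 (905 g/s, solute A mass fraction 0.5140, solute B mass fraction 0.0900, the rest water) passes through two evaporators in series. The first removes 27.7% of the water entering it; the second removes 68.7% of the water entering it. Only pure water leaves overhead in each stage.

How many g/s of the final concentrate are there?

water in feed = 905×0.396 = 358.38 g/s.
After stage 1: water left = (1−0.277)×358.38 = 259.11; stream total = 805.73 g/s.
After stage 2: water left = (1−0.687)×259.11 = 81.101; final concentrate = 627.72 g/s.

627.7 g/s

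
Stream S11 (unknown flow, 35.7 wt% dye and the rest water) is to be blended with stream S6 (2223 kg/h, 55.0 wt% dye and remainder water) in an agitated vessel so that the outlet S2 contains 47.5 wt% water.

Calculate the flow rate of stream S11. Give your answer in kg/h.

330.8 kg/h

Let S11 be the unknown flow. Total out = 2223 + S11.
water balance: 1000.4 + 0.643·S11 = 0.475·(2223 + S11)
(0.643 − 0.475)·S11 = 0.475×2223 − 1000.4 = 55.575
S11 = 55.575 / 0.168 = 330.8 kg/h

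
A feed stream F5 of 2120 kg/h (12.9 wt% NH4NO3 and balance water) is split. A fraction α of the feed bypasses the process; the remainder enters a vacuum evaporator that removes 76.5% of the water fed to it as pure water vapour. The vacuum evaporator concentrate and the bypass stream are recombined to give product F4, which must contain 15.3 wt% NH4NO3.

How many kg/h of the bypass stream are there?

1621 kg/h

All 2120×0.129 = 273.48 kg/h of NH4NO3 reaches F4, so F4 = 273.48/0.153 = 1787.5 kg/h and vapour = 332.55 kg/h.
The evaporator receives (1−α)·2120 of feed at 0.871 water and removes 0.765 of that water:
0.765×0.871×(1−α)×2120 = 332.55
(1−α) = 332.55/1412.6 = 0.2354;  α = 0.7646.
Bypass flow = 0.7646×2120 = 1620.9 kg/h.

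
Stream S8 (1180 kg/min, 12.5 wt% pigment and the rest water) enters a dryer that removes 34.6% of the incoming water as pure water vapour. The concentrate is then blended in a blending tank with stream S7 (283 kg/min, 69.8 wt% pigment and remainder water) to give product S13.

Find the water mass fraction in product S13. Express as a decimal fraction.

Vapour removed = 0.346×0.875×1180 = 357.25 kg/min; concentrate = 822.75 kg/min.
water reaching the mixer = 675.25 (from concentrate) + 283×0.302 = 760.72 kg/min.
Product flow = 822.75 + 283 = 1105.8 kg/min; water fraction = 0.688.

0.688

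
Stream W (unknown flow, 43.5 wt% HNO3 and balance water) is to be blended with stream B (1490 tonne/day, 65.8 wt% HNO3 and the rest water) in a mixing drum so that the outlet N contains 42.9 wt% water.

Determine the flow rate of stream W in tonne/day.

Let W be the unknown flow. Total out = 1490 + W.
water balance: 509.58 + 0.565·W = 0.429·(1490 + W)
(0.565 − 0.429)·W = 0.429×1490 − 509.58 = 129.63
W = 129.63 / 0.136 = 953.16 tonne/day

953.2 tonne/day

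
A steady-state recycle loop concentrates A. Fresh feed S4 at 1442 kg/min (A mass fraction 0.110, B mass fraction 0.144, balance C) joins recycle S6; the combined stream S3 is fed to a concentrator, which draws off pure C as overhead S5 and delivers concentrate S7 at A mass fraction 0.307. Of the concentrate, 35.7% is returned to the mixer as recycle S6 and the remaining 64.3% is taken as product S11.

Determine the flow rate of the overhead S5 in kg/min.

Overall A balance (none leaves overhead): A in fresh feed = A in product, i.e. 1442×0.110 = (1−0.357)·S7·0.307.
S7 = 158.62/(0.307×0.643) = 803.54 kg/min.
Recycle S6 = 0.357×803.54 = 286.86 kg/min.
Combined feed S3 = 1442 + 286.86 = 1728.9 kg/min.
Overhead S5 = S3 − S7 = 1728.9 − 803.54 = 925.32 kg/min.

925.3 kg/min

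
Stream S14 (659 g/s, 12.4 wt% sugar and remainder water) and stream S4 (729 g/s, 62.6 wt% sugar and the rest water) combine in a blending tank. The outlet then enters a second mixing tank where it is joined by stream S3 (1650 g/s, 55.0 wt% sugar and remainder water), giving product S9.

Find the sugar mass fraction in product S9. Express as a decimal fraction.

0.4758

Overall, product flow = 3038 g/s.
sugar in = 659×0.124 + 729×0.626 + 1650×0.550 = 1445.6 g/s.
sugar fraction in S9 = 0.4758.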